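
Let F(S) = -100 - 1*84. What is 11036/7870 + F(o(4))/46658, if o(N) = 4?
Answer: 128367402/91799615 ≈ 1.3983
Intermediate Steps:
F(S) = -184 (F(S) = -100 - 84 = -184)
11036/7870 + F(o(4))/46658 = 11036/7870 - 184/46658 = 11036*(1/7870) - 184*1/46658 = 5518/3935 - 92/23329 = 128367402/91799615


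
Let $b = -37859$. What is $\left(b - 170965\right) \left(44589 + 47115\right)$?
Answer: $-19149996096$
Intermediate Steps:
$\left(b - 170965\right) \left(44589 + 47115\right) = \left(-37859 - 170965\right) \left(44589 + 47115\right) = \left(-208824\right) 91704 = -19149996096$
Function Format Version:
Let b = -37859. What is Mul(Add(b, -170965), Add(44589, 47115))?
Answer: -19149996096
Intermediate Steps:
Mul(Add(b, -170965), Add(44589, 47115)) = Mul(Add(-37859, -170965), Add(44589, 47115)) = Mul(-208824, 91704) = -19149996096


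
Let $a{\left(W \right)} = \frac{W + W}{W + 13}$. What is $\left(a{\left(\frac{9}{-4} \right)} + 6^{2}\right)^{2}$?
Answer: $\frac{2340900}{1849} \approx 1266.0$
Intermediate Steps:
$a{\left(W \right)} = \frac{2 W}{13 + W}$
$\left(a{\left(\frac{9}{-4} \right)} + 6^{2}\right)^{2} = \left(\frac{2 \frac{9}{-4}}{13 + \frac{9}{-4}} + 6^{2}\right)^{2} = \left(\frac{2 \cdot 9 \left(- \frac{1}{4}\right)}{13 + 9 \left(- \frac{1}{4}\right)} + 36\right)^{2} = \left(2 \left(- \frac{9}{4}\right) \frac{1}{13 - \frac{9}{4}} + 36\right)^{2} = \left(2 \left(- \frac{9}{4}\right) \frac{1}{\frac{43}{4}} + 36\right)^{2} = \left(2 \left(- \frac{9}{4}\right) \frac{4}{43} + 36\right)^{2} = \left(- \frac{18}{43} + 36\right)^{2} = \left(\frac{1530}{43}\right)^{2} = \frac{2340900}{1849}$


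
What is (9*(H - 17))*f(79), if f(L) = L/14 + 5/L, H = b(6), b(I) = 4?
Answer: -738387/1106 ≈ -667.62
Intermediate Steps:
H = 4
f(L) = 5/L + L/14 (f(L) = L*(1/14) + 5/L = L/14 + 5/L = 5/L + L/14)
(9*(H - 17))*f(79) = (9*(4 - 17))*(5/79 + (1/14)*79) = (9*(-13))*(5*(1/79) + 79/14) = -117*(5/79 + 79/14) = -117*6311/1106 = -738387/1106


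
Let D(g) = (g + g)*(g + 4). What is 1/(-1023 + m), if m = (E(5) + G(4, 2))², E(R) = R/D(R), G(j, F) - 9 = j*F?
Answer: -324/237203 ≈ -0.0013659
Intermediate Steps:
D(g) = 2*g*(4 + g) (D(g) = (2*g)*(4 + g) = 2*g*(4 + g))
G(j, F) = 9 + F*j (G(j, F) = 9 + j*F = 9 + F*j)
E(R) = 1/(2*(4 + R)) (E(R) = R/((2*R*(4 + R))) = R*(1/(2*R*(4 + R))) = 1/(2*(4 + R)))
m = 94249/324 (m = (1/(2*(4 + 5)) + (9 + 2*4))² = ((½)/9 + (9 + 8))² = ((½)*(⅑) + 17)² = (1/18 + 17)² = (307/18)² = 94249/324 ≈ 290.89)
1/(-1023 + m) = 1/(-1023 + 94249/324) = 1/(-237203/324) = -324/237203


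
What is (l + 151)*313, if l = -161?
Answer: -3130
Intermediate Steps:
(l + 151)*313 = (-161 + 151)*313 = -10*313 = -3130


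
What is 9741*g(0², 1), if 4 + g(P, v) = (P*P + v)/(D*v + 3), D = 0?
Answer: -35717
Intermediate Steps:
g(P, v) = -4 + v/3 + P²/3 (g(P, v) = -4 + (P*P + v)/(0*v + 3) = -4 + (P² + v)/(0 + 3) = -4 + (v + P²)/3 = -4 + (v + P²)*(⅓) = -4 + (v/3 + P²/3) = -4 + v/3 + P²/3)
9741*g(0², 1) = 9741*(-4 + (⅓)*1 + (0²)²/3) = 9741*(-4 + ⅓ + (⅓)*0²) = 9741*(-4 + ⅓ + (⅓)*0) = 9741*(-4 + ⅓ + 0) = 9741*(-11/3) = -35717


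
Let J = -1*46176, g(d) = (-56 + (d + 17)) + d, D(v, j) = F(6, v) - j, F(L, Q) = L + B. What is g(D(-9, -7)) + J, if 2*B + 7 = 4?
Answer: -46192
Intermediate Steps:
B = -3/2 (B = -7/2 + (½)*4 = -7/2 + 2 = -3/2 ≈ -1.5000)
F(L, Q) = -3/2 + L (F(L, Q) = L - 3/2 = -3/2 + L)
D(v, j) = 9/2 - j (D(v, j) = (-3/2 + 6) - j = 9/2 - j)
g(d) = -39 + 2*d (g(d) = (-56 + (17 + d)) + d = (-39 + d) + d = -39 + 2*d)
J = -46176
g(D(-9, -7)) + J = (-39 + 2*(9/2 - 1*(-7))) - 46176 = (-39 + 2*(9/2 + 7)) - 46176 = (-39 + 2*(23/2)) - 46176 = (-39 + 23) - 46176 = -16 - 46176 = -46192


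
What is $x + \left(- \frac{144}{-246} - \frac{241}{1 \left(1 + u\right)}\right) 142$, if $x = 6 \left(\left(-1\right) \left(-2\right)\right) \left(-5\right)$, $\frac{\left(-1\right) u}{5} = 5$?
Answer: $\frac{712927}{492} \approx 1449.0$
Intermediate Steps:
$u = -25$ ($u = \left(-5\right) 5 = -25$)
$x = -60$ ($x = 6 \cdot 2 \left(-5\right) = 12 \left(-5\right) = -60$)
$x + \left(- \frac{144}{-246} - \frac{241}{1 \left(1 + u\right)}\right) 142 = -60 + \left(- \frac{144}{-246} - \frac{241}{1 \left(1 - 25\right)}\right) 142 = -60 + \left(\left(-144\right) \left(- \frac{1}{246}\right) - \frac{241}{1 \left(-24\right)}\right) 142 = -60 + \left(\frac{24}{41} - \frac{241}{-24}\right) 142 = -60 + \left(\frac{24}{41} - - \frac{241}{24}\right) 142 = -60 + \left(\frac{24}{41} + \frac{241}{24}\right) 142 = -60 + \frac{10457}{984} \cdot 142 = -60 + \frac{742447}{492} = \frac{712927}{492}$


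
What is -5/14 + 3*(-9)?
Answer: -383/14 ≈ -27.357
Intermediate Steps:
-5/14 + 3*(-9) = -5*1/14 - 27 = -5/14 - 27 = -383/14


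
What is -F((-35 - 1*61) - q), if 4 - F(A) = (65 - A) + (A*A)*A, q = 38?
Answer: -2405909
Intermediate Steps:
F(A) = -61 + A - A³ (F(A) = 4 - ((65 - A) + (A*A)*A) = 4 - ((65 - A) + A²*A) = 4 - ((65 - A) + A³) = 4 - (65 + A³ - A) = 4 + (-65 + A - A³) = -61 + A - A³)
-F((-35 - 1*61) - q) = -(-61 + ((-35 - 1*61) - 1*38) - ((-35 - 1*61) - 1*38)³) = -(-61 + ((-35 - 61) - 38) - ((-35 - 61) - 38)³) = -(-61 + (-96 - 38) - (-96 - 38)³) = -(-61 - 134 - 1*(-134)³) = -(-61 - 134 - 1*(-2406104)) = -(-61 - 134 + 2406104) = -1*2405909 = -2405909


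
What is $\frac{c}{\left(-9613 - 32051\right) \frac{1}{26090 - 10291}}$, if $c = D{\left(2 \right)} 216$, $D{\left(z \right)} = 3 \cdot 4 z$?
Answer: $- \frac{60939}{31} \approx -1965.8$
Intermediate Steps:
$D{\left(z \right)} = 12 z$
$c = 5184$ ($c = 12 \cdot 2 \cdot 216 = 24 \cdot 216 = 5184$)
$\frac{c}{\left(-9613 - 32051\right) \frac{1}{26090 - 10291}} = \frac{5184}{\left(-9613 - 32051\right) \frac{1}{26090 - 10291}} = \frac{5184}{\left(-41664\right) \frac{1}{15799}} = \frac{5184}{- \frac{5952}{2257}} = 5184 \left(- \frac{2257}{5952}\right) = - \frac{60939}{31}$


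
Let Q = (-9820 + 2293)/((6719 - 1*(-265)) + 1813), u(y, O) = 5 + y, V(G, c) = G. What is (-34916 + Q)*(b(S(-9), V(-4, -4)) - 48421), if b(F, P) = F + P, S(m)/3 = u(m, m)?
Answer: 14878082276023/8797 ≈ 1.6913e+9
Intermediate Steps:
S(m) = 15 + 3*m (S(m) = 3*(5 + m) = 15 + 3*m)
Q = -7527/8797 (Q = -7527/((6719 + 265) + 1813) = -7527/(6984 + 1813) = -7527/8797 ≈ -0.85563)
(-34916 + Q)*(b(S(-9), V(-4, -4)) - 48421) = (-34916 - 7527/8797)*(((15 + 3*(-9)) - 4) - 48421) = -307163579*(((15 - 27) - 4) - 48421)/8797 = -307163579*((-12 - 4) - 48421)/8797 = -307163579*(-16 - 48421)/8797 = -307163579/8797*(-48437) = 14878082276023/8797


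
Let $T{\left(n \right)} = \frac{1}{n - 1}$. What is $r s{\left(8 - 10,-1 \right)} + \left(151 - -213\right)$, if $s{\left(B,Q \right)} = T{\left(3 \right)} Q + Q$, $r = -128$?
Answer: $556$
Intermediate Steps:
$T{\left(n \right)} = \frac{1}{-1 + n}$
$s{\left(B,Q \right)} = \frac{3 Q}{2}$ ($s{\left(B,Q \right)} = \frac{Q}{-1 + 3} + Q = \frac{Q}{2} + Q = \frac{3 Q}{2}$)
$r s{\left(8 - 10,-1 \right)} + \left(151 - -213\right) = - 128 \cdot \frac{3}{2} \left(-1\right) + \left(151 - -213\right) = \left(-128\right) \left(- \frac{3}{2}\right) + \left(151 + 213\right) = 192 + 364 = 556$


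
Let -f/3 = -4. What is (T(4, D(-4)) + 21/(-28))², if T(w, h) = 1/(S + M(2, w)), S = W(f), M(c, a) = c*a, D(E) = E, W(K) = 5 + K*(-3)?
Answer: 5329/8464 ≈ 0.62961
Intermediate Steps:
f = 12 (f = -3*(-4) = 12)
W(K) = 5 - 3*K
M(c, a) = a*c
S = -31 (S = 5 - 3*12 = 5 - 36 = -31)
T(w, h) = 1/(-31 + 2*w) (T(w, h) = 1/(-31 + w*2) = 1/(-31 + 2*w))
(T(4, D(-4)) + 21/(-28))² = (1/(-31 + 2*4) + 21/(-28))² = (1/(-31 + 8) + 21*(-1/28))² = (1/(-23) - ¾)² = (-1/23 - ¾)² = (-73/92)² = 5329/8464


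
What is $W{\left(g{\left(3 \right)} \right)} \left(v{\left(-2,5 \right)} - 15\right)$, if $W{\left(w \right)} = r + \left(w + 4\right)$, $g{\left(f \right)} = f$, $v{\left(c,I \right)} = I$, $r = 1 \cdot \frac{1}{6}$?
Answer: $- \frac{215}{3} \approx -71.667$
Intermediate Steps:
$r = \frac{1}{6}$ ($r = 1 \cdot \frac{1}{6} = \frac{1}{6} \approx 0.16667$)
$W{\left(w \right)} = \frac{25}{6} + w$ ($W{\left(w \right)} = \frac{1}{6} + \left(w + 4\right) = \frac{1}{6} + \left(4 + w\right) = \frac{25}{6} + w$)
$W{\left(g{\left(3 \right)} \right)} \left(v{\left(-2,5 \right)} - 15\right) = \left(\frac{25}{6} + 3\right) \left(5 - 15\right) = \frac{43}{6} \left(-10\right) = - \frac{215}{3}$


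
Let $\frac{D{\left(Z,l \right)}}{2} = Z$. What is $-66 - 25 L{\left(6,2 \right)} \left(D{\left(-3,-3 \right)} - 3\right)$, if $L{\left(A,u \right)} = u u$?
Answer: $834$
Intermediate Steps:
$L{\left(A,u \right)} = u^{2}$
$D{\left(Z,l \right)} = 2 Z$
$-66 - 25 L{\left(6,2 \right)} \left(D{\left(-3,-3 \right)} - 3\right) = -66 - 25 \cdot 2^{2} \left(2 \left(-3\right) - 3\right) = -66 - 25 \cdot 4 \left(-6 - 3\right) = -66 - 25 \cdot 4 \left(-9\right) = -66 - -900 = -66 + 900 = 834$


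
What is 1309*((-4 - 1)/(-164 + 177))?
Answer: -6545/13 ≈ -503.46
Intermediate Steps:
1309*((-4 - 1)/(-164 + 177)) = 1309*(-5/13) = -6545/13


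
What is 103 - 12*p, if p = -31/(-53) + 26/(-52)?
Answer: 5405/53 ≈ 101.98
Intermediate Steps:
p = 9/106 (p = -31*(-1/53) + 26*(-1/52) = 31/53 - ½ = 9/106 ≈ 0.084906)
103 - 12*p = 103 - 12*9/106 = 103 - 54/53 = 5405/53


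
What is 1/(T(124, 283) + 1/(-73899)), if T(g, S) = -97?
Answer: -73899/7168204 ≈ -0.010309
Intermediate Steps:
1/(T(124, 283) + 1/(-73899)) = 1/(-97 + 1/(-73899)) = 1/(-97 - 1/73899) = 1/(-7168204/73899) = -73899/7168204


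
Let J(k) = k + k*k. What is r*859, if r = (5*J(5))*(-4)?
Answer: -515400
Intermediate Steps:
J(k) = k + k²
r = -600 (r = (5*(5*(1 + 5)))*(-4) = (5*(5*6))*(-4) = (5*30)*(-4) = 150*(-4) = -600)
r*859 = -600*859 = -515400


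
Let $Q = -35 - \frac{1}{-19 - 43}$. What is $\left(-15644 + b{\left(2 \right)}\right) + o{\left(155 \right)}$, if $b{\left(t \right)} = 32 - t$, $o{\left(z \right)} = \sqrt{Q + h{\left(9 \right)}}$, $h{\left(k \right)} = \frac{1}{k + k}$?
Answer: $-15614 + \frac{i \sqrt{302095}}{93} \approx -15614.0 + 5.91 i$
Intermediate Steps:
$Q = - \frac{2169}{62}$ ($Q = -35 - \frac{1}{-62} = -35 - - \frac{1}{62} = -35 + \frac{1}{62} = - \frac{2169}{62} \approx -34.984$)
$h{\left(k \right)} = \frac{1}{2 k}$
$o{\left(z \right)} = \frac{i \sqrt{302095}}{93}$ ($o{\left(z \right)} = \sqrt{- \frac{2169}{62} + \frac{1}{2 \cdot 9}} = \sqrt{- \frac{2169}{62} + \frac{1}{2} \cdot \frac{1}{9}} = \sqrt{- \frac{2169}{62} + \frac{1}{18}} = \sqrt{- \frac{9745}{279}} = \frac{i \sqrt{302095}}{93}$)
$\left(-15644 + b{\left(2 \right)}\right) + o{\left(155 \right)} = \left(-15644 + \left(32 - 2\right)\right) + \frac{i \sqrt{302095}}{93} = \left(-15644 + 30\right) + \frac{i \sqrt{302095}}{93} = -15614 + \frac{i \sqrt{302095}}{93}$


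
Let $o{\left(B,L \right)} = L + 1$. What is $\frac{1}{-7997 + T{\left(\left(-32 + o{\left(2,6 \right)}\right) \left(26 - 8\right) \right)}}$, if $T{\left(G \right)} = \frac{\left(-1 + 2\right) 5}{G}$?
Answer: $- \frac{90}{719731} \approx -0.00012505$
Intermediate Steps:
$o{\left(B,L \right)} = 1 + L$
$T{\left(G \right)} = \frac{5}{G}$ ($T{\left(G \right)} = \frac{1 \cdot 5}{G} = \frac{5}{G}$)
$\frac{1}{-7997 + T{\left(\left(-32 + o{\left(2,6 \right)}\right) \left(26 - 8\right) \right)}} = \frac{1}{-7997 + \frac{5}{\left(-32 + \left(1 + 6\right)\right) \left(26 - 8\right)}} = \frac{1}{-7997 + \frac{5}{\left(-32 + 7\right) 18}} = \frac{1}{-7997 + \frac{5}{\left(-25\right) 18}} = \frac{1}{-7997 + \frac{5}{-450}} = \frac{1}{-7997 + 5 \left(- \frac{1}{450}\right)} = \frac{1}{-7997 - \frac{1}{90}} = \frac{1}{- \frac{719731}{90}} = - \frac{90}{719731}$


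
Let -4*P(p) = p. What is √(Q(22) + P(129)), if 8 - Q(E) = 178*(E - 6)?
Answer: I*√11489/2 ≈ 53.593*I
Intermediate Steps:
P(p) = -p/4
Q(E) = 1076 - 178*E (Q(E) = 8 - 178*(E - 6) = 8 - 178*(-6 + E) = 8 - (-1068 + 178*E) = 8 + (1068 - 178*E) = 1076 - 178*E)
√(Q(22) + P(129)) = √((1076 - 178*22) - ¼*129) = √((1076 - 3916) - 129/4) = √(-2840 - 129/4) = √(-11489/4) = I*√11489/2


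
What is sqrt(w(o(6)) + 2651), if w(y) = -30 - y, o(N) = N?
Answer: sqrt(2615) ≈ 51.137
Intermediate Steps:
sqrt(w(o(6)) + 2651) = sqrt((-30 - 1*6) + 2651) = sqrt((-30 - 6) + 2651) = sqrt(-36 + 2651) = sqrt(2615)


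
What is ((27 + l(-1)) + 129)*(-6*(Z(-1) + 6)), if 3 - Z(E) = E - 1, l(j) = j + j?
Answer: -10164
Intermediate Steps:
l(j) = 2*j
Z(E) = 4 - E (Z(E) = 3 - (E - 1) = 3 - (-1 + E) = 3 + (1 - E) = 4 - E)
((27 + l(-1)) + 129)*(-6*(Z(-1) + 6)) = ((27 + 2*(-1)) + 129)*(-6*((4 - 1*(-1)) + 6)) = ((27 - 2) + 129)*(-6*((4 + 1) + 6)) = (25 + 129)*(-6*(5 + 6)) = 154*(-6*11) = 154*(-66) = -10164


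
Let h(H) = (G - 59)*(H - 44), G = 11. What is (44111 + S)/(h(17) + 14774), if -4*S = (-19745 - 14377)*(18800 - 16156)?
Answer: 22598753/16070 ≈ 1406.3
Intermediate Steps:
h(H) = 2112 - 48*H (h(H) = (11 - 59)*(H - 44) = -48*(-44 + H) = 2112 - 48*H)
S = 22554642 (S = -(-19745 - 14377)*(18800 - 16156)/4 = -(-17061)*2644/2 = -¼*(-90218568) = 22554642)
(44111 + S)/(h(17) + 14774) = (44111 + 22554642)/((2112 - 48*17) + 14774) = 22598753/((2112 - 816) + 14774) = 22598753/(1296 + 14774) = 22598753/16070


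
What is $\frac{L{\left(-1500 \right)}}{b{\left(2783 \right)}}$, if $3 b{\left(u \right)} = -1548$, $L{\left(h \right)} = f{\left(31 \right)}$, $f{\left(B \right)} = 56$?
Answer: $- \frac{14}{129} \approx -0.10853$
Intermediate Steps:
$L{\left(h \right)} = 56$
$b{\left(u \right)} = -516$ ($b{\left(u \right)} = \frac{1}{3} \left(-1548\right) = -516$)
$\frac{L{\left(-1500 \right)}}{b{\left(2783 \right)}} = \frac{56}{-516} = 56 \left(- \frac{1}{516}\right) = - \frac{14}{129}$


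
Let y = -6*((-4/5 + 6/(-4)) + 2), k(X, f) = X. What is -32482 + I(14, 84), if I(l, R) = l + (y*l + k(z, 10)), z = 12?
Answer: -162154/5 ≈ -32431.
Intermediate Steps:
y = 9/5 (y = -6*((-4*⅕ + 6*(-¼)) + 2) = -6*((-⅘ - 3/2) + 2) = -6*(-23/10 + 2) = -6*(-3/10) = 9/5 ≈ 1.8000)
I(l, R) = 12 + 14*l/5 (I(l, R) = l + (9*l/5 + 12) = l + (12 + 9*l/5) = 12 + 14*l/5)
-32482 + I(14, 84) = -32482 + (12 + (14/5)*14) = -32482 + (12 + 196/5) = -32482 + 256/5 = -162154/5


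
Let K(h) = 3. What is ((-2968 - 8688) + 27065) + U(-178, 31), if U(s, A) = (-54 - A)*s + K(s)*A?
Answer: 30632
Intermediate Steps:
U(s, A) = 3*A + s*(-54 - A) (U(s, A) = (-54 - A)*s + 3*A = s*(-54 - A) + 3*A = 3*A + s*(-54 - A))
((-2968 - 8688) + 27065) + U(-178, 31) = ((-2968 - 8688) + 27065) + (-54*(-178) + 3*31 - 1*31*(-178)) = (-11656 + 27065) + (9612 + 93 + 5518) = 15409 + 15223 = 30632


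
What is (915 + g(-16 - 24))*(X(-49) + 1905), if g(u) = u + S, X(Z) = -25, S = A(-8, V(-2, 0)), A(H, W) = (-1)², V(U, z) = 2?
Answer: 1646880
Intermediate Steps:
A(H, W) = 1
S = 1
g(u) = 1 + u (g(u) = u + 1 = 1 + u)
(915 + g(-16 - 24))*(X(-49) + 1905) = (915 + (1 + (-16 - 24)))*(-25 + 1905) = (915 + (1 - 40))*1880 = (915 - 39)*1880 = 876*1880 = 1646880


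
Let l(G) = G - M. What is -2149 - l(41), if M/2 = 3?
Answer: -2184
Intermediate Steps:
M = 6 (M = 2*3 = 6)
l(G) = -6 + G (l(G) = G - 1*6 = G - 6 = -6 + G)
-2149 - l(41) = -2149 - (-6 + 41) = -2149 - 1*35 = -2149 - 35 = -2184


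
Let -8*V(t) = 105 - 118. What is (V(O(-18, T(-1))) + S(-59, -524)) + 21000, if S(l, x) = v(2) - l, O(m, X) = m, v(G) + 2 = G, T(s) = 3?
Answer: 168485/8 ≈ 21061.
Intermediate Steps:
v(G) = -2 + G
V(t) = 13/8 (V(t) = -(105 - 118)/8 = -⅛*(-13) = 13/8)
S(l, x) = -l (S(l, x) = (-2 + 2) - l = 0 - l = -l)
(V(O(-18, T(-1))) + S(-59, -524)) + 21000 = (13/8 - 1*(-59)) + 21000 = (13/8 + 59) + 21000 = 485/8 + 21000 = 168485/8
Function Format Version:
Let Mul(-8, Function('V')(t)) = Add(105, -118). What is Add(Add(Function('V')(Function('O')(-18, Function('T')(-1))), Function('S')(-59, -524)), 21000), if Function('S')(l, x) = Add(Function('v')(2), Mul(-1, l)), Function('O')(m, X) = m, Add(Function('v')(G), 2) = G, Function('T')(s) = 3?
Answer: Rational(168485, 8) ≈ 21061.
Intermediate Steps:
Function('v')(G) = Add(-2, G)
Function('V')(t) = Rational(13, 8) (Function('V')(t) = Mul(Rational(-1, 8), Add(105, -118)) = Mul(Rational(-1, 8), -13) = Rational(13, 8))
Function('S')(l, x) = Mul(-1, l) (Function('S')(l, x) = Add(Add(-2, 2), Mul(-1, l)) = Add(0, Mul(-1, l)) = Mul(-1, l))
Add(Add(Function('V')(Function('O')(-18, Function('T')(-1))), Function('S')(-59, -524)), 21000) = Add(Add(Rational(13, 8), Mul(-1, -59)), 21000) = Add(Add(Rational(13, 8), 59), 21000) = Add(Rational(485, 8), 21000) = Rational(168485, 8)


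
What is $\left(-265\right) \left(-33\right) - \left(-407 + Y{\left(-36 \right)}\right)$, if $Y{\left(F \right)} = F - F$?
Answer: $9152$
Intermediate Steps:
$Y{\left(F \right)} = 0$
$\left(-265\right) \left(-33\right) - \left(-407 + Y{\left(-36 \right)}\right) = \left(-265\right) \left(-33\right) + \left(407 - 0\right) = 8745 + \left(407 + 0\right) = 8745 + 407 = 9152$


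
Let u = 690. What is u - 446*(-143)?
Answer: 64468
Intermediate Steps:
u - 446*(-143) = 690 - 446*(-143) = 690 + 63778 = 64468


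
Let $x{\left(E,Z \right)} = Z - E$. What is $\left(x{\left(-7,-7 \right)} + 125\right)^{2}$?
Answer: $15625$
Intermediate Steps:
$\left(x{\left(-7,-7 \right)} + 125\right)^{2} = \left(\left(-7 - -7\right) + 125\right)^{2} = \left(\left(-7 + 7\right) + 125\right)^{2} = \left(0 + 125\right)^{2} = 125^{2} = 15625$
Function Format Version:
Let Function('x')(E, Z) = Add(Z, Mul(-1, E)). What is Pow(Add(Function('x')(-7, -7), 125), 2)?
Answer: 15625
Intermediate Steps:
Pow(Add(Function('x')(-7, -7), 125), 2) = Pow(Add(Add(-7, Mul(-1, -7)), 125), 2) = Pow(Add(Add(-7, 7), 125), 2) = Pow(Add(0, 125), 2) = Pow(125, 2) = 15625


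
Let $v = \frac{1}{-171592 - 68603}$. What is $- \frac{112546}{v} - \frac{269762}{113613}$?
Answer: $\frac{3071298691546348}{113613} \approx 2.7033 \cdot 10^{10}$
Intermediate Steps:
$v = - \frac{1}{240195}$ ($v = \frac{1}{-240195} = - \frac{1}{240195} \approx -4.1633 \cdot 10^{-6}$)
$- \frac{112546}{v} - \frac{269762}{113613} = - \frac{112546}{- \frac{1}{240195}} - \frac{269762}{113613} = \left(-112546\right) \left(-240195\right) - \frac{269762}{113613} = 27032986470 - \frac{269762}{113613} = \frac{3071298691546348}{113613}$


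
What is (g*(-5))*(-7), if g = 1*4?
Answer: 140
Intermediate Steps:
g = 4
(g*(-5))*(-7) = (4*(-5))*(-7) = -20*(-7) = 140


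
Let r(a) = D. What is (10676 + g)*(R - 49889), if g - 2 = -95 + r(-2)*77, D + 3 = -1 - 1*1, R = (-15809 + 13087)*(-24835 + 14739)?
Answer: 279745651754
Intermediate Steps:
R = 27481312 (R = -2722*(-10096) = 27481312)
D = -5 (D = -3 + (-1 - 1*1) = -3 + (-1 - 1) = -3 - 2 = -5)
r(a) = -5
g = -478 (g = 2 + (-95 - 5*77) = 2 + (-95 - 385) = 2 - 480 = -478)
(10676 + g)*(R - 49889) = (10676 - 478)*(27481312 - 49889) = 10198*27431423 = 279745651754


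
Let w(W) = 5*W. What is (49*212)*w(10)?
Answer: 519400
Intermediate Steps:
(49*212)*w(10) = (49*212)*(5*10) = 10388*50 = 519400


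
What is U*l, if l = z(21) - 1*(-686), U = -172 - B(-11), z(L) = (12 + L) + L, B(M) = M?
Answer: -119140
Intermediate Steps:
z(L) = 12 + 2*L
U = -161 (U = -172 - 1*(-11) = -172 + 11 = -161)
l = 740 (l = (12 + 2*21) - 1*(-686) = (12 + 42) + 686 = 54 + 686 = 740)
U*l = -161*740 = -119140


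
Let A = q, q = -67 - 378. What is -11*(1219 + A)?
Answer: -8514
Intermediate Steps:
q = -445
A = -445
-11*(1219 + A) = -11*(1219 - 445) = -11*774 = -8514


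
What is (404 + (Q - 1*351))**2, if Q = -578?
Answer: 275625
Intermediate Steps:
(404 + (Q - 1*351))**2 = (404 + (-578 - 1*351))**2 = (404 + (-578 - 351))**2 = (404 - 929)**2 = (-525)**2 = 275625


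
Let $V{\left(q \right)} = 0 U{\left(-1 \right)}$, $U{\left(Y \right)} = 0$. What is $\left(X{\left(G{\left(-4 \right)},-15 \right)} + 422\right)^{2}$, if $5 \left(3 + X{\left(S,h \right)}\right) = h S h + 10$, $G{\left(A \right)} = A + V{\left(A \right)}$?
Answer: $58081$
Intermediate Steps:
$V{\left(q \right)} = 0$ ($V{\left(q \right)} = 0 \cdot 0 = 0$)
$G{\left(A \right)} = A$ ($G{\left(A \right)} = A + 0 = A$)
$X{\left(S,h \right)} = -1 + \frac{S h^{2}}{5}$ ($X{\left(S,h \right)} = -3 + \frac{h S h + 10}{5} = -3 + \frac{S h h + 10}{5} = -3 + \frac{S h^{2} + 10}{5} = -3 + \frac{10 + S h^{2}}{5} = -3 + \left(2 + \frac{S h^{2}}{5}\right) = -1 + \frac{S h^{2}}{5}$)
$\left(X{\left(G{\left(-4 \right)},-15 \right)} + 422\right)^{2} = \left(\left(-1 + \frac{1}{5} \left(-4\right) \left(-15\right)^{2}\right) + 422\right)^{2} = \left(\left(-1 + \frac{1}{5} \left(-4\right) 225\right) + 422\right)^{2} = \left(\left(-1 - 180\right) + 422\right)^{2} = \left(-181 + 422\right)^{2} = 241^{2} = 58081$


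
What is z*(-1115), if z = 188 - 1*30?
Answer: -176170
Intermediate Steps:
z = 158 (z = 188 - 30 = 158)
z*(-1115) = 158*(-1115) = -176170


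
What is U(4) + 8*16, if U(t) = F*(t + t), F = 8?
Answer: 192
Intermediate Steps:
U(t) = 16*t (U(t) = 8*(t + t) = 8*(2*t) = 16*t)
U(4) + 8*16 = 16*4 + 8*16 = 64 + 128 = 192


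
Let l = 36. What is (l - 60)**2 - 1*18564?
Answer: -17988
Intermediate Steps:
(l - 60)**2 - 1*18564 = (36 - 60)**2 - 1*18564 = (-24)**2 - 18564 = 576 - 18564 = -17988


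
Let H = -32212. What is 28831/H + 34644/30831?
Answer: 75687989/331042724 ≈ 0.22864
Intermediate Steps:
28831/H + 34644/30831 = 28831/(-32212) + 34644/30831 = 28831*(-1/32212) + 34644*(1/30831) = -28831/32212 + 11548/10277 = 75687989/331042724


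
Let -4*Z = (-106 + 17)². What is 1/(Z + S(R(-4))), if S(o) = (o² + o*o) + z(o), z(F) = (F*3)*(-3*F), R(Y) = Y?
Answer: -4/8369 ≈ -0.00047795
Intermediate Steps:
z(F) = -9*F² (z(F) = (3*F)*(-3*F) = -9*F²)
Z = -7921/4 (Z = -(-106 + 17)²/4 = -¼*(-89)² = -¼*7921 = -7921/4 ≈ -1980.3)
S(o) = -7*o² (S(o) = (o² + o*o) - 9*o² = (o² + o²) - 9*o² = 2*o² - 9*o² = -7*o²)
1/(Z + S(R(-4))) = 1/(-7921/4 - 7*(-4)²) = 1/(-7921/4 - 7*16) = 1/(-7921/4 - 112) = 1/(-8369/4) = -4/8369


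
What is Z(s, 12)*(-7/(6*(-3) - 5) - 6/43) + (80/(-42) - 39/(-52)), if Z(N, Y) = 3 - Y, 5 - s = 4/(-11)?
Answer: -219161/83076 ≈ -2.6381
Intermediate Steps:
s = 59/11 (s = 5 - 4/(-11) = 5 - 4*(-1)/11 = 5 - 1*(-4/11) = 5 + 4/11 = 59/11 ≈ 5.3636)
Z(s, 12)*(-7/(6*(-3) - 5) - 6/43) + (80/(-42) - 39/(-52)) = (3 - 1*12)*(-7/(6*(-3) - 5) - 6/43) + (80/(-42) - 39/(-52)) = (3 - 12)*(-7/(-18 - 5) - 6*1/43) + (80*(-1/42) - 39*(-1/52)) = -9*(-7/(-23) - 6/43) + (-40/21 + ¾) = -9*(-7*(-1/23) - 6/43) - 97/84 = -9*(7/23 - 6/43) - 97/84 = -9*163/989 - 97/84 = -1467/989 - 97/84 = -219161/83076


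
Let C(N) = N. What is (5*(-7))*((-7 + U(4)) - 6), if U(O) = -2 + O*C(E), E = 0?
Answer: 525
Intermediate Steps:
U(O) = -2 (U(O) = -2 + O*0 = -2 + 0 = -2)
(5*(-7))*((-7 + U(4)) - 6) = (5*(-7))*((-7 - 2) - 6) = -35*(-9 - 6) = -35*(-15) = 525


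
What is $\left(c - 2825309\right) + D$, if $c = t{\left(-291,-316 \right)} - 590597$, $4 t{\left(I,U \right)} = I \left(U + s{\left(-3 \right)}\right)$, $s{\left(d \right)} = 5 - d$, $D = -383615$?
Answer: $-3777114$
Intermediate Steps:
$t{\left(I,U \right)} = \frac{I \left(8 + U\right)}{4}$ ($t{\left(I,U \right)} = \frac{I \left(U + \left(5 - -3\right)\right)}{4} = \frac{I \left(U + \left(5 + 3\right)\right)}{4} = \frac{I \left(U + 8\right)}{4} = \frac{I \left(8 + U\right)}{4}$)
$c = -568190$ ($c = \frac{1}{4} \left(-291\right) \left(8 - 316\right) - 590597 = \frac{1}{4} \left(-291\right) \left(-308\right) - 590597 = 22407 - 590597 = -568190$)
$\left(c - 2825309\right) + D = \left(-568190 - 2825309\right) - 383615 = -3393499 - 383615 = -3777114$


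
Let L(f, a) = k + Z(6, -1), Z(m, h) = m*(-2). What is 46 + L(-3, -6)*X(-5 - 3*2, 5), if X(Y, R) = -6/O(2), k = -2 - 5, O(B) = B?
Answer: 103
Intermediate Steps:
Z(m, h) = -2*m
k = -7
X(Y, R) = -3 (X(Y, R) = -6/2 = -6*1/2 = -3)
L(f, a) = -19 (L(f, a) = -7 - 2*6 = -7 - 12 = -19)
46 + L(-3, -6)*X(-5 - 3*2, 5) = 46 - 19*(-3) = 46 + 57 = 103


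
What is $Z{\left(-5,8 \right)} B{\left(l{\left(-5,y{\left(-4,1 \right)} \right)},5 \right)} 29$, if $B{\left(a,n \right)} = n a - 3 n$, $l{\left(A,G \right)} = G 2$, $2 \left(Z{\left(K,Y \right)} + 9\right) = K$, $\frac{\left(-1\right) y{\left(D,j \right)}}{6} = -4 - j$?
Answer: $- \frac{190095}{2} \approx -95048.0$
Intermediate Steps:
$y{\left(D,j \right)} = 24 + 6 j$ ($y{\left(D,j \right)} = - 6 \left(-4 - j\right) = 24 + 6 j$)
$Z{\left(K,Y \right)} = -9 + \frac{K}{2}$
$l{\left(A,G \right)} = 2 G$
$B{\left(a,n \right)} = - 3 n + a n$ ($B{\left(a,n \right)} = a n - 3 n = - 3 n + a n$)
$Z{\left(-5,8 \right)} B{\left(l{\left(-5,y{\left(-4,1 \right)} \right)},5 \right)} 29 = \left(-9 + \frac{1}{2} \left(-5\right)\right) 5 \left(-3 + 2 \left(24 + 6 \cdot 1\right)\right) 29 = \left(-9 - \frac{5}{2}\right) 5 \left(-3 + 2 \left(24 + 6\right)\right) 29 = - \frac{23 \cdot 5 \left(-3 + 2 \cdot 30\right)}{2} \cdot 29 = - \frac{23 \cdot 5 \left(-3 + 60\right)}{2} \cdot 29 = - \frac{23 \cdot 5 \cdot 57}{2} \cdot 29 = \left(- \frac{23}{2}\right) 285 \cdot 29 = \left(- \frac{6555}{2}\right) 29 = - \frac{190095}{2}$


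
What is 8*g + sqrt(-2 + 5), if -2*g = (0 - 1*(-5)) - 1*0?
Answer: -20 + sqrt(3) ≈ -18.268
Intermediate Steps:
g = -5/2 (g = -((0 - 1*(-5)) - 1*0)/2 = -((0 + 5) + 0)/2 = -(5 + 0)/2 = -1/2*5 = -5/2 ≈ -2.5000)
8*g + sqrt(-2 + 5) = 8*(-5/2) + sqrt(-2 + 5) = -20 + sqrt(3)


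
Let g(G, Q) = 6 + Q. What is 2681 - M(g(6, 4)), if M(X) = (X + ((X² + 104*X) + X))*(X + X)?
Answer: -20519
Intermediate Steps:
M(X) = 2*X*(X² + 106*X) (M(X) = (X + (X² + 105*X))*(2*X) = (X² + 106*X)*(2*X) = 2*X*(X² + 106*X))
2681 - M(g(6, 4)) = 2681 - 2*(6 + 4)²*(106 + (6 + 4)) = 2681 - 2*10²*(106 + 10) = 2681 - 2*100*116 = 2681 - 1*23200 = 2681 - 23200 = -20519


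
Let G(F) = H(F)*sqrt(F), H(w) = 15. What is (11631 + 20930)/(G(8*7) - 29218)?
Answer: -67954807/60977066 - 488415*sqrt(14)/426839462 ≈ -1.1187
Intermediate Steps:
G(F) = 15*sqrt(F)
(11631 + 20930)/(G(8*7) - 29218) = (11631 + 20930)/(15*sqrt(8*7) - 29218) = 32561/(15*sqrt(56) - 29218) = 32561/(15*(2*sqrt(14)) - 29218) = 32561/(30*sqrt(14) - 29218) = 32561/(-29218 + 30*sqrt(14))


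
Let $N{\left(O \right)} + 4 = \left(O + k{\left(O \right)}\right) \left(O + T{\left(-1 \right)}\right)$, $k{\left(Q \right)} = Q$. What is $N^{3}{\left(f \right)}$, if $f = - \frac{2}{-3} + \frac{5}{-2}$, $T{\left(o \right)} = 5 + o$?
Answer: $- \frac{9938375}{5832} \approx -1704.1$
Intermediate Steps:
$f = - \frac{11}{6}$ ($f = \left(-2\right) \left(- \frac{1}{3}\right) + 5 \left(- \frac{1}{2}\right) = \frac{2}{3} - \frac{5}{2} = - \frac{11}{6} \approx -1.8333$)
$N{\left(O \right)} = -4 + 2 O \left(4 + O\right)$ ($N{\left(O \right)} = -4 + \left(O + O\right) \left(O + \left(5 - 1\right)\right) = -4 + 2 O \left(O + 4\right) = -4 + 2 O \left(4 + O\right)$)
$N^{3}{\left(f \right)} = \left(-4 + 2 \left(- \frac{11}{6}\right)^{2} + 8 \left(- \frac{11}{6}\right)\right)^{3} = \left(-4 + 2 \cdot \frac{121}{36} - \frac{44}{3}\right)^{3} = \left(-4 + \frac{121}{18} - \frac{44}{3}\right)^{3} = \left(- \frac{215}{18}\right)^{3} = - \frac{9938375}{5832}$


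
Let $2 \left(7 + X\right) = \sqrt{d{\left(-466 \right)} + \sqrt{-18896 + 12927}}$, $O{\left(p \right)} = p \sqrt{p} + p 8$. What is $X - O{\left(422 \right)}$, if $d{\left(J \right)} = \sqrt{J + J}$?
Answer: $-3383 - 422 \sqrt{422} + \frac{\sqrt{i} \sqrt{\sqrt{5969} + 2 \sqrt{233}}}{2} \approx -12048.0 + 3.6706 i$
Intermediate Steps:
$d{\left(J \right)} = \sqrt{2} \sqrt{J}$ ($d{\left(J \right)} = \sqrt{2 J} = \sqrt{2} \sqrt{J}$)
$O{\left(p \right)} = p^{\frac{3}{2}} + 8 p$
$X = -7 + \frac{\sqrt{i \sqrt{5969} + 2 i \sqrt{233}}}{2}$ ($X = -7 + \frac{\sqrt{\sqrt{2} \sqrt{-466} + \sqrt{-18896 + 12927}}}{2} = -7 + \frac{\sqrt{\sqrt{2} i \sqrt{466} + \sqrt{-5969}}}{2} = -7 + \frac{\sqrt{2 i \sqrt{233} + i \sqrt{5969}}}{2} = -7 + \frac{\sqrt{i \sqrt{5969} + 2 i \sqrt{233}}}{2} \approx -3.3294 + 3.6706 i$)
$X - O{\left(422 \right)} = \left(-7 + \frac{\sqrt{i} \sqrt{\sqrt{5969} + 2 \sqrt{233}}}{2}\right) - \left(422^{\frac{3}{2}} + 8 \cdot 422\right) = \left(-7 + \frac{\sqrt{i} \sqrt{\sqrt{5969} + 2 \sqrt{233}}}{2}\right) - \left(422 \sqrt{422} + 3376\right) = \left(-7 + \frac{\sqrt{i} \sqrt{\sqrt{5969} + 2 \sqrt{233}}}{2}\right) - \left(3376 + 422 \sqrt{422}\right) = -3383 - 422 \sqrt{422} + \frac{\sqrt{i} \sqrt{\sqrt{5969} + 2 \sqrt{233}}}{2}$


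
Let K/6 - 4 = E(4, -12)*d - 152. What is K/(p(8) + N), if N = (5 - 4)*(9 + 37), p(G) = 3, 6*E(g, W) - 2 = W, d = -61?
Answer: -278/49 ≈ -5.6735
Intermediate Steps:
E(g, W) = ⅓ + W/6
K = -278 (K = 24 + 6*((⅓ + (⅙)*(-12))*(-61) - 152) = 24 + 6*((⅓ - 2)*(-61) - 152) = 24 + 6*(-5/3*(-61) - 152) = 24 + 6*(305/3 - 152) = 24 + 6*(-151/3) = 24 - 302 = -278)
N = 46 (N = 1*46 = 46)
K/(p(8) + N) = -278/(3 + 46) = -278/49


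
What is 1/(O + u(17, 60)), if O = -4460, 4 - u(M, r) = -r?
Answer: -1/4396 ≈ -0.00022748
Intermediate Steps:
u(M, r) = 4 + r (u(M, r) = 4 - (-1)*r = 4 + r)
1/(O + u(17, 60)) = 1/(-4460 + (4 + 60)) = 1/(-4460 + 64) = 1/(-4396) = -1/4396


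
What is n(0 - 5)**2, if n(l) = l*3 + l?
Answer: 400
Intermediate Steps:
n(l) = 4*l (n(l) = 3*l + l = 4*l)
n(0 - 5)**2 = (4*(0 - 5))**2 = (4*(-5))**2 = (-20)**2 = 400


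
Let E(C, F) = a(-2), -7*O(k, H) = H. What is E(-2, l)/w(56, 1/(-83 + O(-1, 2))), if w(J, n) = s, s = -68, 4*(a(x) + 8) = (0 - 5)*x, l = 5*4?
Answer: 11/136 ≈ 0.080882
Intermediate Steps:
l = 20
O(k, H) = -H/7
a(x) = -8 - 5*x/4 (a(x) = -8 + ((0 - 5)*x)/4 = -8 + (-5*x)/4 = -8 - 5*x/4)
E(C, F) = -11/2 (E(C, F) = -8 - 5/4*(-2) = -8 + 5/2 = -11/2)
w(J, n) = -68
E(-2, l)/w(56, 1/(-83 + O(-1, 2))) = -11/2/(-68) = -11/2*(-1/68) = 11/136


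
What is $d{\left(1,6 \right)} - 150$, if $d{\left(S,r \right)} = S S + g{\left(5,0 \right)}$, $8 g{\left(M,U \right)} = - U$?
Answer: $-149$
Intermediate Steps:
$g{\left(M,U \right)} = - \frac{U}{8}$ ($g{\left(M,U \right)} = \frac{\left(-1\right) U}{8} = - \frac{U}{8}$)
$d{\left(S,r \right)} = S^{2}$ ($d{\left(S,r \right)} = S S - 0 = S^{2} + 0 = S^{2}$)
$d{\left(1,6 \right)} - 150 = 1^{2} - 150 = 1 - 150 = -149$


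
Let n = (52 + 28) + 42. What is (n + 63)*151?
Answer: 27935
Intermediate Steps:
n = 122 (n = 80 + 42 = 122)
(n + 63)*151 = (122 + 63)*151 = 185*151 = 27935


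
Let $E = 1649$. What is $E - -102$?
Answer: $1751$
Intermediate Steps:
$E - -102 = 1649 - -102 = 1649 + 102 = 1751$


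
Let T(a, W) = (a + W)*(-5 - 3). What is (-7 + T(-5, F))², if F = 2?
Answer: 289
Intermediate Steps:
T(a, W) = -8*W - 8*a (T(a, W) = (W + a)*(-8) = -8*W - 8*a)
(-7 + T(-5, F))² = (-7 + (-8*2 - 8*(-5)))² = (-7 + (-16 + 40))² = (-7 + 24)² = 17² = 289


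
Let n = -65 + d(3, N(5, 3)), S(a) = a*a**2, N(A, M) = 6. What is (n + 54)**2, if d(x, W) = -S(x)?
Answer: 1444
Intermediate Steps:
S(a) = a**3
d(x, W) = -x**3
n = -92 (n = -65 - 1*3**3 = -65 - 1*27 = -65 - 27 = -92)
(n + 54)**2 = (-92 + 54)**2 = (-38)**2 = 1444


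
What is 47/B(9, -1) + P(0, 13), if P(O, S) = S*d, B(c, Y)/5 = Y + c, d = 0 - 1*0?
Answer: 47/40 ≈ 1.1750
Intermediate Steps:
d = 0 (d = 0 + 0 = 0)
B(c, Y) = 5*Y + 5*c (B(c, Y) = 5*(Y + c) = 5*Y + 5*c)
P(O, S) = 0 (P(O, S) = S*0 = 0)
47/B(9, -1) + P(0, 13) = 47/(5*(-1) + 5*9) + 0 = 47/(-5 + 45) + 0 = 47/40 + 0 = 47/40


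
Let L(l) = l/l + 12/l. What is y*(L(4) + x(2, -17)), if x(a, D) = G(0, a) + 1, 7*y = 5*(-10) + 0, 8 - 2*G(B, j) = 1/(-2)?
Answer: -925/14 ≈ -66.071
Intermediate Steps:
L(l) = 1 + 12/l
G(B, j) = 17/4 (G(B, j) = 4 - 1/2/(-2) = 4 - 1/2*(-1/2) = 4 + 1/4 = 17/4)
y = -50/7 (y = (5*(-10) + 0)/7 = (-50 + 0)/7 = (1/7)*(-50) = -50/7 ≈ -7.1429)
x(a, D) = 21/4 (x(a, D) = 17/4 + 1 = 21/4)
y*(L(4) + x(2, -17)) = -50*((12 + 4)/4 + 21/4)/7 = -50*((1/4)*16 + 21/4)/7 = -50*(4 + 21/4)/7 = -50/7*37/4 = -925/14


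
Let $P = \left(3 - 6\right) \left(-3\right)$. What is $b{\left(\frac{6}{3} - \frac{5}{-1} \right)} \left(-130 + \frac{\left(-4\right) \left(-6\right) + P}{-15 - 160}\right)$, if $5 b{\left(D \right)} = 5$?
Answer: $- \frac{22783}{175} \approx -130.19$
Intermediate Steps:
$b{\left(D \right)} = 1$ ($b{\left(D \right)} = \frac{1}{5} \cdot 5 = 1$)
$P = 9$ ($P = \left(-3\right) \left(-3\right) = 9$)
$b{\left(\frac{6}{3} - \frac{5}{-1} \right)} \left(-130 + \frac{\left(-4\right) \left(-6\right) + P}{-15 - 160}\right) = 1 \left(-130 + \frac{\left(-4\right) \left(-6\right) + 9}{-15 - 160}\right) = 1 \left(-130 + \frac{24 + 9}{-175}\right) = 1 \left(-130 + 33 \left(- \frac{1}{175}\right)\right) = 1 \left(-130 - \frac{33}{175}\right) = 1 \left(- \frac{22783}{175}\right) = - \frac{22783}{175}$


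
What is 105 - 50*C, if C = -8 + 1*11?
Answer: -45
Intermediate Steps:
C = 3 (C = -8 + 11 = 3)
105 - 50*C = 105 - 50*3 = 105 - 150 = -45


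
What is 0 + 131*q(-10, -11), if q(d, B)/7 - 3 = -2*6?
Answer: -8253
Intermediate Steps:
q(d, B) = -63 (q(d, B) = 21 + 7*(-2*6) = 21 + 7*(-12) = 21 - 84 = -63)
0 + 131*q(-10, -11) = 0 + 131*(-63) = 0 - 8253 = -8253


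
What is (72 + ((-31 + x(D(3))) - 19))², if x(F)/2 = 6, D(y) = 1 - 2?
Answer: 1156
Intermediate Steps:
D(y) = -1
x(F) = 12 (x(F) = 2*6 = 12)
(72 + ((-31 + x(D(3))) - 19))² = (72 + ((-31 + 12) - 19))² = (72 + (-19 - 19))² = (72 - 38)² = 34² = 1156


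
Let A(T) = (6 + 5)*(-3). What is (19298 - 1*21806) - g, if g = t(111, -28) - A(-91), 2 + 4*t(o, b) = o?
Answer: -10273/4 ≈ -2568.3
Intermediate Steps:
t(o, b) = -½ + o/4
A(T) = -33 (A(T) = 11*(-3) = -33)
g = 241/4 (g = (-½ + (¼)*111) - 1*(-33) = (-½ + 111/4) + 33 = 109/4 + 33 = 241/4 ≈ 60.250)
(19298 - 1*21806) - g = (19298 - 1*21806) - 1*241/4 = (19298 - 21806) - 241/4 = -2508 - 241/4 = -10273/4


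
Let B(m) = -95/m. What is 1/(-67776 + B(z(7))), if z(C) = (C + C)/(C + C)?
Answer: -1/67871 ≈ -1.4734e-5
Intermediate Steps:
z(C) = 1 (z(C) = (2*C)/((2*C)) = (2*C)*(1/(2*C)) = 1)
1/(-67776 + B(z(7))) = 1/(-67776 - 95/1) = 1/(-67776 - 95*1) = 1/(-67776 - 95) = 1/(-67871) = -1/67871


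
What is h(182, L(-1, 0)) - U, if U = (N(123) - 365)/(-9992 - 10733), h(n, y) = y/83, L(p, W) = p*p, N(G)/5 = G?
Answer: 1659/68807 ≈ 0.024111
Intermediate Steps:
N(G) = 5*G
L(p, W) = p**2
h(n, y) = y/83 (h(n, y) = y*(1/83) = y/83)
U = -10/829 (U = (5*123 - 365)/(-9992 - 10733) = (615 - 365)/(-20725) = 250*(-1/20725) = -10/829 ≈ -0.012063)
h(182, L(-1, 0)) - U = (1/83)*(-1)**2 - 1*(-10/829) = (1/83)*1 + 10/829 = 1/83 + 10/829 = 1659/68807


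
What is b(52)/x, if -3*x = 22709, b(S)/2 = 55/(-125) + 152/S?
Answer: -4842/7380425 ≈ -0.00065606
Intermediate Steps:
b(S) = -22/25 + 304/S (b(S) = 2*(55/(-125) + 152/S) = 2*(55*(-1/125) + 152/S) = 2*(-11/25 + 152/S) = -22/25 + 304/S)
x = -22709/3 (x = -⅓*22709 = -22709/3 ≈ -7569.7)
b(52)/x = (-22/25 + 304/52)/(-22709/3) = (-22/25 + 304*(1/52))*(-3/22709) = (-22/25 + 76/13)*(-3/22709) = (1614/325)*(-3/22709) = -4842/7380425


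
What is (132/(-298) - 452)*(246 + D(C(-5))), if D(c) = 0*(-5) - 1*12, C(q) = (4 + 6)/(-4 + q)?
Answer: -15774876/149 ≈ -1.0587e+5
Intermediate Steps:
C(q) = 10/(-4 + q)
D(c) = -12 (D(c) = 0 - 12 = -12)
(132/(-298) - 452)*(246 + D(C(-5))) = (132/(-298) - 452)*(246 - 12) = (132*(-1/298) - 452)*234 = (-66/149 - 452)*234 = -67414/149*234 = -15774876/149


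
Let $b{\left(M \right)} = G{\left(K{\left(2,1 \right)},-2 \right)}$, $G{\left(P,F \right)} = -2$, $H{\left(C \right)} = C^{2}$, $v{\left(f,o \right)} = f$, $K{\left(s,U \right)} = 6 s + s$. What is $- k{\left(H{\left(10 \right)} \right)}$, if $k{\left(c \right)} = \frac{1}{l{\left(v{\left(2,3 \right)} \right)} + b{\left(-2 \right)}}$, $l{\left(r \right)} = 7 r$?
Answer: $- \frac{1}{12} \approx -0.083333$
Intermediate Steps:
$K{\left(s,U \right)} = 7 s$
$b{\left(M \right)} = -2$
$k{\left(c \right)} = \frac{1}{12}$ ($k{\left(c \right)} = \frac{1}{7 \cdot 2 - 2} = \frac{1}{14 - 2} = \frac{1}{12}$)
$- k{\left(H{\left(10 \right)} \right)} = \left(-1\right) \frac{1}{12} = - \frac{1}{12}$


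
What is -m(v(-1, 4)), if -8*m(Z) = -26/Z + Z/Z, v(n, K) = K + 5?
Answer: -17/72 ≈ -0.23611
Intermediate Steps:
v(n, K) = 5 + K
m(Z) = -⅛ + 13/(4*Z) (m(Z) = -(-26/Z + Z/Z)/8 = -(-26/Z + 1)/8 = -(1 - 26/Z)/8 = -⅛ + 13/(4*Z))
-m(v(-1, 4)) = -(26 - (5 + 4))/(8*(5 + 4)) = -(26 - 1*9)/(8*9) = -(26 - 9)/(8*9) = -17/(8*9) = -1*17/72 = -17/72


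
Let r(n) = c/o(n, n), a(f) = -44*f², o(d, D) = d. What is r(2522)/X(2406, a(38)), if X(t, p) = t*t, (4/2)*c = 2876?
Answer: 719/7299722196 ≈ 9.8497e-8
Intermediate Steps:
c = 1438 (c = (½)*2876 = 1438)
r(n) = 1438/n
X(t, p) = t²
r(2522)/X(2406, a(38)) = (1438/2522)/(2406²) = (1438*(1/2522))/5788836 = (719/1261)*(1/5788836) = 719/7299722196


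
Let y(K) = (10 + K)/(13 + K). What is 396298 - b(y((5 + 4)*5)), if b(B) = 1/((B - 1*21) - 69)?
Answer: 2046879228/5165 ≈ 3.9630e+5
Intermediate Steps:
y(K) = (10 + K)/(13 + K)
b(B) = 1/(-90 + B) (b(B) = 1/((B - 21) - 69) = 1/((-21 + B) - 69) = 1/(-90 + B))
396298 - b(y((5 + 4)*5)) = 396298 - 1/(-90 + (10 + (5 + 4)*5)/(13 + (5 + 4)*5)) = 396298 - 1/(-90 + (10 + 9*5)/(13 + 9*5)) = 396298 - 1/(-90 + (10 + 45)/(13 + 45)) = 396298 - 1/(-90 + 55/58) = 396298 - 1/(-5165/58) = 396298 - 1*(-58/5165) = 396298 + 58/5165 = 2046879228/5165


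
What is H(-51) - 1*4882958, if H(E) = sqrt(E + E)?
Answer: -4882958 + I*sqrt(102) ≈ -4.883e+6 + 10.1*I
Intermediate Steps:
H(E) = sqrt(2)*sqrt(E) (H(E) = sqrt(2*E) = sqrt(2)*sqrt(E))
H(-51) - 1*4882958 = sqrt(2)*sqrt(-51) - 1*4882958 = sqrt(2)*(I*sqrt(51)) - 4882958 = I*sqrt(102) - 4882958 = -4882958 + I*sqrt(102)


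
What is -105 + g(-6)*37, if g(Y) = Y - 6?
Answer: -549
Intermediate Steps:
g(Y) = -6 + Y
-105 + g(-6)*37 = -105 + (-6 - 6)*37 = -105 - 12*37 = -105 - 444 = -549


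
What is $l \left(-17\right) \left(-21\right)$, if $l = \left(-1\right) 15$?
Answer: $-5355$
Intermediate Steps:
$l = -15$
$l \left(-17\right) \left(-21\right) = \left(-15\right) \left(-17\right) \left(-21\right) = 255 \left(-21\right) = -5355$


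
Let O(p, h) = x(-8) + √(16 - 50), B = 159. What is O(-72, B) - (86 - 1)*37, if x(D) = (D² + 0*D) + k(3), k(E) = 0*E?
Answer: -3081 + I*√34 ≈ -3081.0 + 5.831*I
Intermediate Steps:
k(E) = 0
x(D) = D² (x(D) = (D² + 0*D) + 0 = (D² + 0) + 0 = D² + 0 = D²)
O(p, h) = 64 + I*√34 (O(p, h) = (-8)² + √(16 - 50) = 64 + √(-34) = 64 + I*√34)
O(-72, B) - (86 - 1)*37 = (64 + I*√34) - (86 - 1)*37 = (64 + I*√34) - 85*37 = (64 + I*√34) - 1*3145 = (64 + I*√34) - 3145 = -3081 + I*√34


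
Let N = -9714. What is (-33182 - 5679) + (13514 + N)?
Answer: -35061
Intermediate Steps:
(-33182 - 5679) + (13514 + N) = (-33182 - 5679) + (13514 - 9714) = -38861 + 3800 = -35061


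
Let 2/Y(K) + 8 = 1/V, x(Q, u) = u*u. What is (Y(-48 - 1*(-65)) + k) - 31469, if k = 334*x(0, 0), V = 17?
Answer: -4248349/135 ≈ -31469.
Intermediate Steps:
x(Q, u) = u**2
k = 0 (k = 334*0**2 = 334*0 = 0)
Y(K) = -34/135 (Y(K) = 2/(-8 + 1/17) = 2/(-135/17) = 2*(-17/135) = -34/135)
(Y(-48 - 1*(-65)) + k) - 31469 = (-34/135 + 0) - 31469 = -34/135 - 31469 = -4248349/135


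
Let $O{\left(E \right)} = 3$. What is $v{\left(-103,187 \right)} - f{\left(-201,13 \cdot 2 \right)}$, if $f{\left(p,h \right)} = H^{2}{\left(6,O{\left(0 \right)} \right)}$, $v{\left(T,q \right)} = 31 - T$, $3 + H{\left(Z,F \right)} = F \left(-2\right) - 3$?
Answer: $-10$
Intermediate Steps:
$H{\left(Z,F \right)} = -6 - 2 F$ ($H{\left(Z,F \right)} = -3 + \left(F \left(-2\right) - 3\right) = -3 - \left(3 + 2 F\right) = -6 - 2 F$)
$f{\left(p,h \right)} = 144$ ($f{\left(p,h \right)} = \left(-6 - 6\right)^{2} = \left(-12\right)^{2} = 144$)
$v{\left(-103,187 \right)} - f{\left(-201,13 \cdot 2 \right)} = \left(31 - -103\right) - 144 = \left(31 + 103\right) - 144 = 134 - 144 = -10$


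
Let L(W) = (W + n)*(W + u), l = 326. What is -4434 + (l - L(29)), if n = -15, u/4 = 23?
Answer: -5802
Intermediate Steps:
u = 92 (u = 4*23 = 92)
L(W) = (-15 + W)*(92 + W) (L(W) = (W - 15)*(W + 92) = (-15 + W)*(92 + W))
-4434 + (l - L(29)) = -4434 + (326 - (-1380 + 29**2 + 77*29)) = -4434 + (326 - (-1380 + 841 + 2233)) = -4434 + (326 - 1*1694) = -4434 + (326 - 1694) = -4434 - 1368 = -5802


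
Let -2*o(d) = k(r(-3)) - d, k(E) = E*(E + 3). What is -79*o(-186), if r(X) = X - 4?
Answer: 8453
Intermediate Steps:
r(X) = -4 + X
k(E) = E*(3 + E)
o(d) = -14 + d/2 (o(d) = -((-4 - 3)*(3 + (-4 - 3)) - d)/2 = -(-7*(3 - 7) - d)/2 = -(-7*(-4) - d)/2 = -(28 - d)/2 = -14 + d/2)
-79*o(-186) = -79*(-14 + (½)*(-186)) = -79*(-14 - 93) = -79*(-107) = 8453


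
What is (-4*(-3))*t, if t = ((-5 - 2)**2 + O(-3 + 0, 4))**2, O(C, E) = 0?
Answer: 28812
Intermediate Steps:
t = 2401 (t = ((-5 - 2)**2 + 0)**2 = ((-7)**2 + 0)**2 = (49 + 0)**2 = 49**2 = 2401)
(-4*(-3))*t = -4*(-3)*2401 = 12*2401 = 28812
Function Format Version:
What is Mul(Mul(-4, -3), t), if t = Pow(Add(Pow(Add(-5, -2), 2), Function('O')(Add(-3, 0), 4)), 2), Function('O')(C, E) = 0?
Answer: 28812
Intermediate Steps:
t = 2401 (t = Pow(Add(Pow(Add(-5, -2), 2), 0), 2) = Pow(Add(Pow(-7, 2), 0), 2) = Pow(Add(49, 0), 2) = Pow(49, 2) = 2401)
Mul(Mul(-4, -3), t) = Mul(Mul(-4, -3), 2401) = Mul(12, 2401) = 28812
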